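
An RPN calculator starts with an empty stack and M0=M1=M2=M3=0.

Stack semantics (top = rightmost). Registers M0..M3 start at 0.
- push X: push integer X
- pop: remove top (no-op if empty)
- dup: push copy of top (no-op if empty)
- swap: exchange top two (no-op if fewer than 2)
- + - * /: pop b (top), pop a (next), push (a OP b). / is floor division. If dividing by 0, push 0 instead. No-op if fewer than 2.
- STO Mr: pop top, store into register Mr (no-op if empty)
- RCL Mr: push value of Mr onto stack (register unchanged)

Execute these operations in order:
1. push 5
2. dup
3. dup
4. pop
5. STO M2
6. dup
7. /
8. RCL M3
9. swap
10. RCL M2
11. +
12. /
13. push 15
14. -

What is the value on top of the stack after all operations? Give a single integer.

Answer: -15

Derivation:
After op 1 (push 5): stack=[5] mem=[0,0,0,0]
After op 2 (dup): stack=[5,5] mem=[0,0,0,0]
After op 3 (dup): stack=[5,5,5] mem=[0,0,0,0]
After op 4 (pop): stack=[5,5] mem=[0,0,0,0]
After op 5 (STO M2): stack=[5] mem=[0,0,5,0]
After op 6 (dup): stack=[5,5] mem=[0,0,5,0]
After op 7 (/): stack=[1] mem=[0,0,5,0]
After op 8 (RCL M3): stack=[1,0] mem=[0,0,5,0]
After op 9 (swap): stack=[0,1] mem=[0,0,5,0]
After op 10 (RCL M2): stack=[0,1,5] mem=[0,0,5,0]
After op 11 (+): stack=[0,6] mem=[0,0,5,0]
After op 12 (/): stack=[0] mem=[0,0,5,0]
After op 13 (push 15): stack=[0,15] mem=[0,0,5,0]
After op 14 (-): stack=[-15] mem=[0,0,5,0]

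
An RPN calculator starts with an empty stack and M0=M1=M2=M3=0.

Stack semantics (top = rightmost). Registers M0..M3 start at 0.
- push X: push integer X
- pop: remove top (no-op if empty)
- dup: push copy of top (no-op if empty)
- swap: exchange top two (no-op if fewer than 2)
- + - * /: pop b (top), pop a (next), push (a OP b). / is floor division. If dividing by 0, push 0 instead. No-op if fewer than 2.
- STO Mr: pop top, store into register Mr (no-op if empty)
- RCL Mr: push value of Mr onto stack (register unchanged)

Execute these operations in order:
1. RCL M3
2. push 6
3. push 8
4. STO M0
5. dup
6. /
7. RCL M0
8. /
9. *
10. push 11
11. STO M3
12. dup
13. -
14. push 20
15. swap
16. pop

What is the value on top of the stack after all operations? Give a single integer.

After op 1 (RCL M3): stack=[0] mem=[0,0,0,0]
After op 2 (push 6): stack=[0,6] mem=[0,0,0,0]
After op 3 (push 8): stack=[0,6,8] mem=[0,0,0,0]
After op 4 (STO M0): stack=[0,6] mem=[8,0,0,0]
After op 5 (dup): stack=[0,6,6] mem=[8,0,0,0]
After op 6 (/): stack=[0,1] mem=[8,0,0,0]
After op 7 (RCL M0): stack=[0,1,8] mem=[8,0,0,0]
After op 8 (/): stack=[0,0] mem=[8,0,0,0]
After op 9 (*): stack=[0] mem=[8,0,0,0]
After op 10 (push 11): stack=[0,11] mem=[8,0,0,0]
After op 11 (STO M3): stack=[0] mem=[8,0,0,11]
After op 12 (dup): stack=[0,0] mem=[8,0,0,11]
After op 13 (-): stack=[0] mem=[8,0,0,11]
After op 14 (push 20): stack=[0,20] mem=[8,0,0,11]
After op 15 (swap): stack=[20,0] mem=[8,0,0,11]
After op 16 (pop): stack=[20] mem=[8,0,0,11]

Answer: 20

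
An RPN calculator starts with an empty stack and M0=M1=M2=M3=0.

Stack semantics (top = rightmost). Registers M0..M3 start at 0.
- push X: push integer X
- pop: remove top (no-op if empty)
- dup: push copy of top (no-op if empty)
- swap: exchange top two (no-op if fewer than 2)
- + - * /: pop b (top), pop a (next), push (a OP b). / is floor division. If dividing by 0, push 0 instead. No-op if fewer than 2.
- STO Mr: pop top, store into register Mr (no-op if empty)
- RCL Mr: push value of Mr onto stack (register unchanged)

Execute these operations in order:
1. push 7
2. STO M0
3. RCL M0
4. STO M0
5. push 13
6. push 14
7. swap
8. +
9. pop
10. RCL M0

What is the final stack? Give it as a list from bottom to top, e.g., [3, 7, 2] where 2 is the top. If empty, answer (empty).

After op 1 (push 7): stack=[7] mem=[0,0,0,0]
After op 2 (STO M0): stack=[empty] mem=[7,0,0,0]
After op 3 (RCL M0): stack=[7] mem=[7,0,0,0]
After op 4 (STO M0): stack=[empty] mem=[7,0,0,0]
After op 5 (push 13): stack=[13] mem=[7,0,0,0]
After op 6 (push 14): stack=[13,14] mem=[7,0,0,0]
After op 7 (swap): stack=[14,13] mem=[7,0,0,0]
After op 8 (+): stack=[27] mem=[7,0,0,0]
After op 9 (pop): stack=[empty] mem=[7,0,0,0]
After op 10 (RCL M0): stack=[7] mem=[7,0,0,0]

Answer: [7]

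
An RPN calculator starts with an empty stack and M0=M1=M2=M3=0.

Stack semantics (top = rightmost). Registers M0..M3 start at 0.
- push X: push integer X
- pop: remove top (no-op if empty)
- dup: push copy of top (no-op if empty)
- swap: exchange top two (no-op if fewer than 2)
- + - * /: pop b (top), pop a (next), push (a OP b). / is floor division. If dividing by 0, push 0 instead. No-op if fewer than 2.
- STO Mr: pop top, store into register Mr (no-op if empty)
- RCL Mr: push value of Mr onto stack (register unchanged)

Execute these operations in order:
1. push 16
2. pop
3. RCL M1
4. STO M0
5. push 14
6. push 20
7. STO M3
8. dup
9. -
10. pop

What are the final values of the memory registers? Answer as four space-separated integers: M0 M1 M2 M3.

After op 1 (push 16): stack=[16] mem=[0,0,0,0]
After op 2 (pop): stack=[empty] mem=[0,0,0,0]
After op 3 (RCL M1): stack=[0] mem=[0,0,0,0]
After op 4 (STO M0): stack=[empty] mem=[0,0,0,0]
After op 5 (push 14): stack=[14] mem=[0,0,0,0]
After op 6 (push 20): stack=[14,20] mem=[0,0,0,0]
After op 7 (STO M3): stack=[14] mem=[0,0,0,20]
After op 8 (dup): stack=[14,14] mem=[0,0,0,20]
After op 9 (-): stack=[0] mem=[0,0,0,20]
After op 10 (pop): stack=[empty] mem=[0,0,0,20]

Answer: 0 0 0 20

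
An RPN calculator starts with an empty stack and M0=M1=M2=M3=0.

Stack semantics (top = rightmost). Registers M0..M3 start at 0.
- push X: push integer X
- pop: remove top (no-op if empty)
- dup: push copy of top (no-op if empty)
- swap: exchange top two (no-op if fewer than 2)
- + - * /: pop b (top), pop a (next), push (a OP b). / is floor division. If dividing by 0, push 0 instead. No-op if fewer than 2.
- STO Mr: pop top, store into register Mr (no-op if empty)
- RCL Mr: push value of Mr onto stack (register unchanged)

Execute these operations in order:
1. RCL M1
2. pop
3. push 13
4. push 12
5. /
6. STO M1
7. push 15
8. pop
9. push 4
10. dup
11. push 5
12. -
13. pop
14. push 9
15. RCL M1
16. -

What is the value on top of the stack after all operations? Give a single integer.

After op 1 (RCL M1): stack=[0] mem=[0,0,0,0]
After op 2 (pop): stack=[empty] mem=[0,0,0,0]
After op 3 (push 13): stack=[13] mem=[0,0,0,0]
After op 4 (push 12): stack=[13,12] mem=[0,0,0,0]
After op 5 (/): stack=[1] mem=[0,0,0,0]
After op 6 (STO M1): stack=[empty] mem=[0,1,0,0]
After op 7 (push 15): stack=[15] mem=[0,1,0,0]
After op 8 (pop): stack=[empty] mem=[0,1,0,0]
After op 9 (push 4): stack=[4] mem=[0,1,0,0]
After op 10 (dup): stack=[4,4] mem=[0,1,0,0]
After op 11 (push 5): stack=[4,4,5] mem=[0,1,0,0]
After op 12 (-): stack=[4,-1] mem=[0,1,0,0]
After op 13 (pop): stack=[4] mem=[0,1,0,0]
After op 14 (push 9): stack=[4,9] mem=[0,1,0,0]
After op 15 (RCL M1): stack=[4,9,1] mem=[0,1,0,0]
After op 16 (-): stack=[4,8] mem=[0,1,0,0]

Answer: 8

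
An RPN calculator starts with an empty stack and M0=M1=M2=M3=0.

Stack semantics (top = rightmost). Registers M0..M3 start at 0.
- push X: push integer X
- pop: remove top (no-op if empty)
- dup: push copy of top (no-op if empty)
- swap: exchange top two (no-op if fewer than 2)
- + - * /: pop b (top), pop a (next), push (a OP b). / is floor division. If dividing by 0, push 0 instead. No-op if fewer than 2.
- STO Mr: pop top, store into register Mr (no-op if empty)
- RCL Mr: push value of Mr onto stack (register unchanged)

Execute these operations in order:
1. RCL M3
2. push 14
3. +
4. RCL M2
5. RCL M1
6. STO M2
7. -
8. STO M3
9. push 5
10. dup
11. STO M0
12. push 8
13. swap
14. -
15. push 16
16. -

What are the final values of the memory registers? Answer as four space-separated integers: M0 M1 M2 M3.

Answer: 5 0 0 14

Derivation:
After op 1 (RCL M3): stack=[0] mem=[0,0,0,0]
After op 2 (push 14): stack=[0,14] mem=[0,0,0,0]
After op 3 (+): stack=[14] mem=[0,0,0,0]
After op 4 (RCL M2): stack=[14,0] mem=[0,0,0,0]
After op 5 (RCL M1): stack=[14,0,0] mem=[0,0,0,0]
After op 6 (STO M2): stack=[14,0] mem=[0,0,0,0]
After op 7 (-): stack=[14] mem=[0,0,0,0]
After op 8 (STO M3): stack=[empty] mem=[0,0,0,14]
After op 9 (push 5): stack=[5] mem=[0,0,0,14]
After op 10 (dup): stack=[5,5] mem=[0,0,0,14]
After op 11 (STO M0): stack=[5] mem=[5,0,0,14]
After op 12 (push 8): stack=[5,8] mem=[5,0,0,14]
After op 13 (swap): stack=[8,5] mem=[5,0,0,14]
After op 14 (-): stack=[3] mem=[5,0,0,14]
After op 15 (push 16): stack=[3,16] mem=[5,0,0,14]
After op 16 (-): stack=[-13] mem=[5,0,0,14]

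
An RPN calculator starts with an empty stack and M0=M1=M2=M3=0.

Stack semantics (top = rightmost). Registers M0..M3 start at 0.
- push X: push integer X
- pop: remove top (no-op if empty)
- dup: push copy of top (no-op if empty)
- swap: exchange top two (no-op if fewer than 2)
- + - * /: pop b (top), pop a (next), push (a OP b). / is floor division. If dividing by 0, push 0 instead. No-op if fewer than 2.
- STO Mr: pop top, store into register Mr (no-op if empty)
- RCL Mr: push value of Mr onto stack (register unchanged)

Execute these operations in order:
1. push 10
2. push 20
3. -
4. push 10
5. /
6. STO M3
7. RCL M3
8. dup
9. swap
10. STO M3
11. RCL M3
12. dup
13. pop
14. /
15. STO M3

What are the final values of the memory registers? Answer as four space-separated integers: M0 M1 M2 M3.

After op 1 (push 10): stack=[10] mem=[0,0,0,0]
After op 2 (push 20): stack=[10,20] mem=[0,0,0,0]
After op 3 (-): stack=[-10] mem=[0,0,0,0]
After op 4 (push 10): stack=[-10,10] mem=[0,0,0,0]
After op 5 (/): stack=[-1] mem=[0,0,0,0]
After op 6 (STO M3): stack=[empty] mem=[0,0,0,-1]
After op 7 (RCL M3): stack=[-1] mem=[0,0,0,-1]
After op 8 (dup): stack=[-1,-1] mem=[0,0,0,-1]
After op 9 (swap): stack=[-1,-1] mem=[0,0,0,-1]
After op 10 (STO M3): stack=[-1] mem=[0,0,0,-1]
After op 11 (RCL M3): stack=[-1,-1] mem=[0,0,0,-1]
After op 12 (dup): stack=[-1,-1,-1] mem=[0,0,0,-1]
After op 13 (pop): stack=[-1,-1] mem=[0,0,0,-1]
After op 14 (/): stack=[1] mem=[0,0,0,-1]
After op 15 (STO M3): stack=[empty] mem=[0,0,0,1]

Answer: 0 0 0 1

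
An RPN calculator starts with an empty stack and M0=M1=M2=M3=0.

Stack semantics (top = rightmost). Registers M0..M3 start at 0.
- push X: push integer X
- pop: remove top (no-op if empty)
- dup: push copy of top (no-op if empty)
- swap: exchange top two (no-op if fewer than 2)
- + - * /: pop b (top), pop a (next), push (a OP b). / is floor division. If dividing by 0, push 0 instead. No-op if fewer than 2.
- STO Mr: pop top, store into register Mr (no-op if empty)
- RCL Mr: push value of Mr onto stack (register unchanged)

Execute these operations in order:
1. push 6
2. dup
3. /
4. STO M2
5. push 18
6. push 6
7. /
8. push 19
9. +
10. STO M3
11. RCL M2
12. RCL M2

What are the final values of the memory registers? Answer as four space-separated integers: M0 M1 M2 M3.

After op 1 (push 6): stack=[6] mem=[0,0,0,0]
After op 2 (dup): stack=[6,6] mem=[0,0,0,0]
After op 3 (/): stack=[1] mem=[0,0,0,0]
After op 4 (STO M2): stack=[empty] mem=[0,0,1,0]
After op 5 (push 18): stack=[18] mem=[0,0,1,0]
After op 6 (push 6): stack=[18,6] mem=[0,0,1,0]
After op 7 (/): stack=[3] mem=[0,0,1,0]
After op 8 (push 19): stack=[3,19] mem=[0,0,1,0]
After op 9 (+): stack=[22] mem=[0,0,1,0]
After op 10 (STO M3): stack=[empty] mem=[0,0,1,22]
After op 11 (RCL M2): stack=[1] mem=[0,0,1,22]
After op 12 (RCL M2): stack=[1,1] mem=[0,0,1,22]

Answer: 0 0 1 22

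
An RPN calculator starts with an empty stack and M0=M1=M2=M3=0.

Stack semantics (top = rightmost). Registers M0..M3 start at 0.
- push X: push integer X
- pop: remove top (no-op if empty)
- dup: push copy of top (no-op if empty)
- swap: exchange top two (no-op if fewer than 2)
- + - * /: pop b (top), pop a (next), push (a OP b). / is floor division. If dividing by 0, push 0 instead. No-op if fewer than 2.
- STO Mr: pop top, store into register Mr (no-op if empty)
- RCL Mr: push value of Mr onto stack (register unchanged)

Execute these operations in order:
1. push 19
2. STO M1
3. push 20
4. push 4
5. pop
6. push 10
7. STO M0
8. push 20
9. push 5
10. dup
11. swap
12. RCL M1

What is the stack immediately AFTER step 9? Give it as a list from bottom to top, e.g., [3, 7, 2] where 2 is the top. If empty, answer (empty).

After op 1 (push 19): stack=[19] mem=[0,0,0,0]
After op 2 (STO M1): stack=[empty] mem=[0,19,0,0]
After op 3 (push 20): stack=[20] mem=[0,19,0,0]
After op 4 (push 4): stack=[20,4] mem=[0,19,0,0]
After op 5 (pop): stack=[20] mem=[0,19,0,0]
After op 6 (push 10): stack=[20,10] mem=[0,19,0,0]
After op 7 (STO M0): stack=[20] mem=[10,19,0,0]
After op 8 (push 20): stack=[20,20] mem=[10,19,0,0]
After op 9 (push 5): stack=[20,20,5] mem=[10,19,0,0]

[20, 20, 5]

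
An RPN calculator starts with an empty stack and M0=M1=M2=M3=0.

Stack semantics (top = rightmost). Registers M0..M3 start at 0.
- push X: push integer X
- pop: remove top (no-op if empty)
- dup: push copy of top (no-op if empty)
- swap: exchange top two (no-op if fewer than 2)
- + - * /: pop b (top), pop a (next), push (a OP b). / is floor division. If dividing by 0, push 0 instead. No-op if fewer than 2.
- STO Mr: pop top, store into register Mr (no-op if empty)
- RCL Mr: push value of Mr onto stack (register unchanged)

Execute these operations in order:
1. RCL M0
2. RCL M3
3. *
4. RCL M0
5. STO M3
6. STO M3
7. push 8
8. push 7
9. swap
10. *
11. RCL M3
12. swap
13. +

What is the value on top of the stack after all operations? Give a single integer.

Answer: 56

Derivation:
After op 1 (RCL M0): stack=[0] mem=[0,0,0,0]
After op 2 (RCL M3): stack=[0,0] mem=[0,0,0,0]
After op 3 (*): stack=[0] mem=[0,0,0,0]
After op 4 (RCL M0): stack=[0,0] mem=[0,0,0,0]
After op 5 (STO M3): stack=[0] mem=[0,0,0,0]
After op 6 (STO M3): stack=[empty] mem=[0,0,0,0]
After op 7 (push 8): stack=[8] mem=[0,0,0,0]
After op 8 (push 7): stack=[8,7] mem=[0,0,0,0]
After op 9 (swap): stack=[7,8] mem=[0,0,0,0]
After op 10 (*): stack=[56] mem=[0,0,0,0]
After op 11 (RCL M3): stack=[56,0] mem=[0,0,0,0]
After op 12 (swap): stack=[0,56] mem=[0,0,0,0]
After op 13 (+): stack=[56] mem=[0,0,0,0]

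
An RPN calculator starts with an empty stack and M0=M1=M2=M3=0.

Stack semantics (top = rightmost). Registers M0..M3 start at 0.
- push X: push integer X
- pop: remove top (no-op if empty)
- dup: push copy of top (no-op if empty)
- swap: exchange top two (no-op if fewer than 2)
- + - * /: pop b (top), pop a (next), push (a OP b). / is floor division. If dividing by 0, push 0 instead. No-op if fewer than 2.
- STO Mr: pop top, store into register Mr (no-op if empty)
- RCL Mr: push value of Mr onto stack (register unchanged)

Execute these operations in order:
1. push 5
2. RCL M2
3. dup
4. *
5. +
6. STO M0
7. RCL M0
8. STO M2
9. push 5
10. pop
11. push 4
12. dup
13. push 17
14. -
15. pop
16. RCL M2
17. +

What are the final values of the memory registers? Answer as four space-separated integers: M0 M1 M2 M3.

After op 1 (push 5): stack=[5] mem=[0,0,0,0]
After op 2 (RCL M2): stack=[5,0] mem=[0,0,0,0]
After op 3 (dup): stack=[5,0,0] mem=[0,0,0,0]
After op 4 (*): stack=[5,0] mem=[0,0,0,0]
After op 5 (+): stack=[5] mem=[0,0,0,0]
After op 6 (STO M0): stack=[empty] mem=[5,0,0,0]
After op 7 (RCL M0): stack=[5] mem=[5,0,0,0]
After op 8 (STO M2): stack=[empty] mem=[5,0,5,0]
After op 9 (push 5): stack=[5] mem=[5,0,5,0]
After op 10 (pop): stack=[empty] mem=[5,0,5,0]
After op 11 (push 4): stack=[4] mem=[5,0,5,0]
After op 12 (dup): stack=[4,4] mem=[5,0,5,0]
After op 13 (push 17): stack=[4,4,17] mem=[5,0,5,0]
After op 14 (-): stack=[4,-13] mem=[5,0,5,0]
After op 15 (pop): stack=[4] mem=[5,0,5,0]
After op 16 (RCL M2): stack=[4,5] mem=[5,0,5,0]
After op 17 (+): stack=[9] mem=[5,0,5,0]

Answer: 5 0 5 0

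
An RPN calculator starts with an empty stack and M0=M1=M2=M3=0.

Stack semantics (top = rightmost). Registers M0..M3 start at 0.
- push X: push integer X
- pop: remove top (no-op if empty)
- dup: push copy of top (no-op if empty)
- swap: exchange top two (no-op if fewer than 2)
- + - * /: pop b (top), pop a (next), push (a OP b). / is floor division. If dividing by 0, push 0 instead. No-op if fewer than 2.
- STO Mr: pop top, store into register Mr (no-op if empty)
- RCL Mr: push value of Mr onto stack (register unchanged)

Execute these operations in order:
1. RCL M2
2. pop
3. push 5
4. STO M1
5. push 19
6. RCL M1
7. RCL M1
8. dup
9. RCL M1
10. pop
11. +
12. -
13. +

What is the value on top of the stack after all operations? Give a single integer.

Answer: 14

Derivation:
After op 1 (RCL M2): stack=[0] mem=[0,0,0,0]
After op 2 (pop): stack=[empty] mem=[0,0,0,0]
After op 3 (push 5): stack=[5] mem=[0,0,0,0]
After op 4 (STO M1): stack=[empty] mem=[0,5,0,0]
After op 5 (push 19): stack=[19] mem=[0,5,0,0]
After op 6 (RCL M1): stack=[19,5] mem=[0,5,0,0]
After op 7 (RCL M1): stack=[19,5,5] mem=[0,5,0,0]
After op 8 (dup): stack=[19,5,5,5] mem=[0,5,0,0]
After op 9 (RCL M1): stack=[19,5,5,5,5] mem=[0,5,0,0]
After op 10 (pop): stack=[19,5,5,5] mem=[0,5,0,0]
After op 11 (+): stack=[19,5,10] mem=[0,5,0,0]
After op 12 (-): stack=[19,-5] mem=[0,5,0,0]
After op 13 (+): stack=[14] mem=[0,5,0,0]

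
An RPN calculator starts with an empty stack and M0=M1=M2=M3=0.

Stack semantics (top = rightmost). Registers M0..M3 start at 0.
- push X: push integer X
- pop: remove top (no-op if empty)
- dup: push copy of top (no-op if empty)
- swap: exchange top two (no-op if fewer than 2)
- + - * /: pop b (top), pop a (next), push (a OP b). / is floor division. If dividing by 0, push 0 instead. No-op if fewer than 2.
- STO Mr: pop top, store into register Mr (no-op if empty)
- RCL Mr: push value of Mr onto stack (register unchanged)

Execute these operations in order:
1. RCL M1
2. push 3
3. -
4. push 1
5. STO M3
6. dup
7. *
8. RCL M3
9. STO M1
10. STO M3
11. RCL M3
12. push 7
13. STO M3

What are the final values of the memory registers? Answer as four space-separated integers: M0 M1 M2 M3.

Answer: 0 1 0 7

Derivation:
After op 1 (RCL M1): stack=[0] mem=[0,0,0,0]
After op 2 (push 3): stack=[0,3] mem=[0,0,0,0]
After op 3 (-): stack=[-3] mem=[0,0,0,0]
After op 4 (push 1): stack=[-3,1] mem=[0,0,0,0]
After op 5 (STO M3): stack=[-3] mem=[0,0,0,1]
After op 6 (dup): stack=[-3,-3] mem=[0,0,0,1]
After op 7 (*): stack=[9] mem=[0,0,0,1]
After op 8 (RCL M3): stack=[9,1] mem=[0,0,0,1]
After op 9 (STO M1): stack=[9] mem=[0,1,0,1]
After op 10 (STO M3): stack=[empty] mem=[0,1,0,9]
After op 11 (RCL M3): stack=[9] mem=[0,1,0,9]
After op 12 (push 7): stack=[9,7] mem=[0,1,0,9]
After op 13 (STO M3): stack=[9] mem=[0,1,0,7]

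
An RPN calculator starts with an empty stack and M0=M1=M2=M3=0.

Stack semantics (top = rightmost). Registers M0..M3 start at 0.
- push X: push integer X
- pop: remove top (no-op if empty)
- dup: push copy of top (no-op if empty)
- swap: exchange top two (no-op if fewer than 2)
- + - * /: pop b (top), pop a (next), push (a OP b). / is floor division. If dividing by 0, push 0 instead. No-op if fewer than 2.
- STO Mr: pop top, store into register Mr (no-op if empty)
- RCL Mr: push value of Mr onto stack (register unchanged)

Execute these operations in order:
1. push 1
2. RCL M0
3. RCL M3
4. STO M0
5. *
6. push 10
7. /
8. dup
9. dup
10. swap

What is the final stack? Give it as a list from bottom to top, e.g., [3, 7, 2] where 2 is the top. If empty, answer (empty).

After op 1 (push 1): stack=[1] mem=[0,0,0,0]
After op 2 (RCL M0): stack=[1,0] mem=[0,0,0,0]
After op 3 (RCL M3): stack=[1,0,0] mem=[0,0,0,0]
After op 4 (STO M0): stack=[1,0] mem=[0,0,0,0]
After op 5 (*): stack=[0] mem=[0,0,0,0]
After op 6 (push 10): stack=[0,10] mem=[0,0,0,0]
After op 7 (/): stack=[0] mem=[0,0,0,0]
After op 8 (dup): stack=[0,0] mem=[0,0,0,0]
After op 9 (dup): stack=[0,0,0] mem=[0,0,0,0]
After op 10 (swap): stack=[0,0,0] mem=[0,0,0,0]

Answer: [0, 0, 0]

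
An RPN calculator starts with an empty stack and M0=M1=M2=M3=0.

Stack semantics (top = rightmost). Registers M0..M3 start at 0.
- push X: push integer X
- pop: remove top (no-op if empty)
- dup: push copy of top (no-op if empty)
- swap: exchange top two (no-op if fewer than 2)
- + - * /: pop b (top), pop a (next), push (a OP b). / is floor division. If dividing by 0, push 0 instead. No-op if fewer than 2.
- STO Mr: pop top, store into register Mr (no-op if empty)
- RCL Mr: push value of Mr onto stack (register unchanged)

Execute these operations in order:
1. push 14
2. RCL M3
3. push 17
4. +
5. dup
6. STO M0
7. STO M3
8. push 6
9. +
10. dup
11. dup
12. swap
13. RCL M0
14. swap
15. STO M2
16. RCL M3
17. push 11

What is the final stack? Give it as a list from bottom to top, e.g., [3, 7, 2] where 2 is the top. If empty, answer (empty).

After op 1 (push 14): stack=[14] mem=[0,0,0,0]
After op 2 (RCL M3): stack=[14,0] mem=[0,0,0,0]
After op 3 (push 17): stack=[14,0,17] mem=[0,0,0,0]
After op 4 (+): stack=[14,17] mem=[0,0,0,0]
After op 5 (dup): stack=[14,17,17] mem=[0,0,0,0]
After op 6 (STO M0): stack=[14,17] mem=[17,0,0,0]
After op 7 (STO M3): stack=[14] mem=[17,0,0,17]
After op 8 (push 6): stack=[14,6] mem=[17,0,0,17]
After op 9 (+): stack=[20] mem=[17,0,0,17]
After op 10 (dup): stack=[20,20] mem=[17,0,0,17]
After op 11 (dup): stack=[20,20,20] mem=[17,0,0,17]
After op 12 (swap): stack=[20,20,20] mem=[17,0,0,17]
After op 13 (RCL M0): stack=[20,20,20,17] mem=[17,0,0,17]
After op 14 (swap): stack=[20,20,17,20] mem=[17,0,0,17]
After op 15 (STO M2): stack=[20,20,17] mem=[17,0,20,17]
After op 16 (RCL M3): stack=[20,20,17,17] mem=[17,0,20,17]
After op 17 (push 11): stack=[20,20,17,17,11] mem=[17,0,20,17]

Answer: [20, 20, 17, 17, 11]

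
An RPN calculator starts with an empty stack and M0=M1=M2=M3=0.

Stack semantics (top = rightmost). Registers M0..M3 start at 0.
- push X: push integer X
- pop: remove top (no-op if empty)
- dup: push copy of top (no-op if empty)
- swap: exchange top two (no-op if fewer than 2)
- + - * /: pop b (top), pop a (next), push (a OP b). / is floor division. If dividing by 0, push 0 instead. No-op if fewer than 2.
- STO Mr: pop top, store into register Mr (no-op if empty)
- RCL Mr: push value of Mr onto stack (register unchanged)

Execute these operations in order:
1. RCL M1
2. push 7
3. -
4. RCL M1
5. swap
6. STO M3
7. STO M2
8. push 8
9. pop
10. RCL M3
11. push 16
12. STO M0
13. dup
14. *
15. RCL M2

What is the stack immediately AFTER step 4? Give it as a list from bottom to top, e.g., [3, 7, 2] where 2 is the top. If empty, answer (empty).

After op 1 (RCL M1): stack=[0] mem=[0,0,0,0]
After op 2 (push 7): stack=[0,7] mem=[0,0,0,0]
After op 3 (-): stack=[-7] mem=[0,0,0,0]
After op 4 (RCL M1): stack=[-7,0] mem=[0,0,0,0]

[-7, 0]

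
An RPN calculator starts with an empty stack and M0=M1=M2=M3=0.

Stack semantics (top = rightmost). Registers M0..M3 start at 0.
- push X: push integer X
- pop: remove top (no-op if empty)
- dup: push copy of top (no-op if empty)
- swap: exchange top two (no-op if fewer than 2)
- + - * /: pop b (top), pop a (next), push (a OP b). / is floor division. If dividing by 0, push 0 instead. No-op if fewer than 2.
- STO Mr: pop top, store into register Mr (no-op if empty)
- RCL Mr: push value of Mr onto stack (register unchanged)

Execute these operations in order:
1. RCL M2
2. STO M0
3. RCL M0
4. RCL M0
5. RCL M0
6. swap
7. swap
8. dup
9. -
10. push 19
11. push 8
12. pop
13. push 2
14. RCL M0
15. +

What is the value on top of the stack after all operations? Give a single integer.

Answer: 2

Derivation:
After op 1 (RCL M2): stack=[0] mem=[0,0,0,0]
After op 2 (STO M0): stack=[empty] mem=[0,0,0,0]
After op 3 (RCL M0): stack=[0] mem=[0,0,0,0]
After op 4 (RCL M0): stack=[0,0] mem=[0,0,0,0]
After op 5 (RCL M0): stack=[0,0,0] mem=[0,0,0,0]
After op 6 (swap): stack=[0,0,0] mem=[0,0,0,0]
After op 7 (swap): stack=[0,0,0] mem=[0,0,0,0]
After op 8 (dup): stack=[0,0,0,0] mem=[0,0,0,0]
After op 9 (-): stack=[0,0,0] mem=[0,0,0,0]
After op 10 (push 19): stack=[0,0,0,19] mem=[0,0,0,0]
After op 11 (push 8): stack=[0,0,0,19,8] mem=[0,0,0,0]
After op 12 (pop): stack=[0,0,0,19] mem=[0,0,0,0]
After op 13 (push 2): stack=[0,0,0,19,2] mem=[0,0,0,0]
After op 14 (RCL M0): stack=[0,0,0,19,2,0] mem=[0,0,0,0]
After op 15 (+): stack=[0,0,0,19,2] mem=[0,0,0,0]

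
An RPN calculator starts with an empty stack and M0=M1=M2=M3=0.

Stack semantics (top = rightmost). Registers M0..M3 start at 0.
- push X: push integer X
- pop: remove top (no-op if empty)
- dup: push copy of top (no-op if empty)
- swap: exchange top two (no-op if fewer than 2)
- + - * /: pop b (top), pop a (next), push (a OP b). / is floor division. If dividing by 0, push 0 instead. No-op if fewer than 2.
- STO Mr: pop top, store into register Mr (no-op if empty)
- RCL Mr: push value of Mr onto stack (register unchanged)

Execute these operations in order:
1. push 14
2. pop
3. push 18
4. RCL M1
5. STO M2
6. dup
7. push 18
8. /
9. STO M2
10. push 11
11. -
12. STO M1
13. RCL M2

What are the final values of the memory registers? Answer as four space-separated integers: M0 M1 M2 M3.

Answer: 0 7 1 0

Derivation:
After op 1 (push 14): stack=[14] mem=[0,0,0,0]
After op 2 (pop): stack=[empty] mem=[0,0,0,0]
After op 3 (push 18): stack=[18] mem=[0,0,0,0]
After op 4 (RCL M1): stack=[18,0] mem=[0,0,0,0]
After op 5 (STO M2): stack=[18] mem=[0,0,0,0]
After op 6 (dup): stack=[18,18] mem=[0,0,0,0]
After op 7 (push 18): stack=[18,18,18] mem=[0,0,0,0]
After op 8 (/): stack=[18,1] mem=[0,0,0,0]
After op 9 (STO M2): stack=[18] mem=[0,0,1,0]
After op 10 (push 11): stack=[18,11] mem=[0,0,1,0]
After op 11 (-): stack=[7] mem=[0,0,1,0]
After op 12 (STO M1): stack=[empty] mem=[0,7,1,0]
After op 13 (RCL M2): stack=[1] mem=[0,7,1,0]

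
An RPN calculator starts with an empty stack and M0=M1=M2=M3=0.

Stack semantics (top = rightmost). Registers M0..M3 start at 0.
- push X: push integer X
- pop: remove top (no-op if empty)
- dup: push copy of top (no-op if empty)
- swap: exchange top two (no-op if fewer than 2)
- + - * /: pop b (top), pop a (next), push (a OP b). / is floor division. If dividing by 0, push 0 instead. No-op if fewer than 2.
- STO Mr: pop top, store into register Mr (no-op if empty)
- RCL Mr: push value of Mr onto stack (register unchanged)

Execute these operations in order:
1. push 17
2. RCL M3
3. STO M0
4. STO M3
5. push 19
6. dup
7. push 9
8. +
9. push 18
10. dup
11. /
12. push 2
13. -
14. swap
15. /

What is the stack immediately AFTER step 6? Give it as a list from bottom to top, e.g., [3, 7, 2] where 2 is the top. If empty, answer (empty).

After op 1 (push 17): stack=[17] mem=[0,0,0,0]
After op 2 (RCL M3): stack=[17,0] mem=[0,0,0,0]
After op 3 (STO M0): stack=[17] mem=[0,0,0,0]
After op 4 (STO M3): stack=[empty] mem=[0,0,0,17]
After op 5 (push 19): stack=[19] mem=[0,0,0,17]
After op 6 (dup): stack=[19,19] mem=[0,0,0,17]

[19, 19]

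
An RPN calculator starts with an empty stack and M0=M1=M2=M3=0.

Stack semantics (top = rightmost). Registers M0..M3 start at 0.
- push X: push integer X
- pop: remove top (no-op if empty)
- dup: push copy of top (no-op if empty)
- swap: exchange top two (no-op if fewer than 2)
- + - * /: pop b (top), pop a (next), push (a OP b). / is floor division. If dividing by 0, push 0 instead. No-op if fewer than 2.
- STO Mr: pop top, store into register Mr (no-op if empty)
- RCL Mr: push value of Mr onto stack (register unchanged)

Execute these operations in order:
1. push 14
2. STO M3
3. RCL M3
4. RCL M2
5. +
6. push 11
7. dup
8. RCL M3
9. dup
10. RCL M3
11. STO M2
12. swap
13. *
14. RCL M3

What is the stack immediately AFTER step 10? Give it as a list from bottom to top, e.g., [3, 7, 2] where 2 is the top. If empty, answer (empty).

After op 1 (push 14): stack=[14] mem=[0,0,0,0]
After op 2 (STO M3): stack=[empty] mem=[0,0,0,14]
After op 3 (RCL M3): stack=[14] mem=[0,0,0,14]
After op 4 (RCL M2): stack=[14,0] mem=[0,0,0,14]
After op 5 (+): stack=[14] mem=[0,0,0,14]
After op 6 (push 11): stack=[14,11] mem=[0,0,0,14]
After op 7 (dup): stack=[14,11,11] mem=[0,0,0,14]
After op 8 (RCL M3): stack=[14,11,11,14] mem=[0,0,0,14]
After op 9 (dup): stack=[14,11,11,14,14] mem=[0,0,0,14]
After op 10 (RCL M3): stack=[14,11,11,14,14,14] mem=[0,0,0,14]

[14, 11, 11, 14, 14, 14]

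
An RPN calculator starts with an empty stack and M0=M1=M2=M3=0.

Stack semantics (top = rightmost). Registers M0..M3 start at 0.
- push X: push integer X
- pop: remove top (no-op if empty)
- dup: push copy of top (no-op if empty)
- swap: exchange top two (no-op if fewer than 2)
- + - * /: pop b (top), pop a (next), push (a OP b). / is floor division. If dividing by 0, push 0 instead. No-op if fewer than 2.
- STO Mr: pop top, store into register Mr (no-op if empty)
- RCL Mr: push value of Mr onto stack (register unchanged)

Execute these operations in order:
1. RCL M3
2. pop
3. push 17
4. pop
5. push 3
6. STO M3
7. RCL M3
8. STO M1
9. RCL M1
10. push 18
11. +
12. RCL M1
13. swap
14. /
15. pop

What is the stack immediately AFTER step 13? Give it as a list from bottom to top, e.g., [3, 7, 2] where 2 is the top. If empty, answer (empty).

After op 1 (RCL M3): stack=[0] mem=[0,0,0,0]
After op 2 (pop): stack=[empty] mem=[0,0,0,0]
After op 3 (push 17): stack=[17] mem=[0,0,0,0]
After op 4 (pop): stack=[empty] mem=[0,0,0,0]
After op 5 (push 3): stack=[3] mem=[0,0,0,0]
After op 6 (STO M3): stack=[empty] mem=[0,0,0,3]
After op 7 (RCL M3): stack=[3] mem=[0,0,0,3]
After op 8 (STO M1): stack=[empty] mem=[0,3,0,3]
After op 9 (RCL M1): stack=[3] mem=[0,3,0,3]
After op 10 (push 18): stack=[3,18] mem=[0,3,0,3]
After op 11 (+): stack=[21] mem=[0,3,0,3]
After op 12 (RCL M1): stack=[21,3] mem=[0,3,0,3]
After op 13 (swap): stack=[3,21] mem=[0,3,0,3]

[3, 21]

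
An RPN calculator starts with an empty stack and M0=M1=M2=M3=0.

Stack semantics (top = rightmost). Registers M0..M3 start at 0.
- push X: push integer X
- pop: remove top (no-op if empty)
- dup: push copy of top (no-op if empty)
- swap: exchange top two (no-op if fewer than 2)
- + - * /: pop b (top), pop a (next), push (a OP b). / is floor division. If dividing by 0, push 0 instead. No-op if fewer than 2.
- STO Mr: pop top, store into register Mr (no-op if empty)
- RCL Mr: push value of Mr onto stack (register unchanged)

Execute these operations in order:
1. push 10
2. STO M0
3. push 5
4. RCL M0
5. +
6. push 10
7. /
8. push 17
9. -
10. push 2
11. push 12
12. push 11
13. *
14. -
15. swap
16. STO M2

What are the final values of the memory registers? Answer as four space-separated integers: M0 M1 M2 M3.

After op 1 (push 10): stack=[10] mem=[0,0,0,0]
After op 2 (STO M0): stack=[empty] mem=[10,0,0,0]
After op 3 (push 5): stack=[5] mem=[10,0,0,0]
After op 4 (RCL M0): stack=[5,10] mem=[10,0,0,0]
After op 5 (+): stack=[15] mem=[10,0,0,0]
After op 6 (push 10): stack=[15,10] mem=[10,0,0,0]
After op 7 (/): stack=[1] mem=[10,0,0,0]
After op 8 (push 17): stack=[1,17] mem=[10,0,0,0]
After op 9 (-): stack=[-16] mem=[10,0,0,0]
After op 10 (push 2): stack=[-16,2] mem=[10,0,0,0]
After op 11 (push 12): stack=[-16,2,12] mem=[10,0,0,0]
After op 12 (push 11): stack=[-16,2,12,11] mem=[10,0,0,0]
After op 13 (*): stack=[-16,2,132] mem=[10,0,0,0]
After op 14 (-): stack=[-16,-130] mem=[10,0,0,0]
After op 15 (swap): stack=[-130,-16] mem=[10,0,0,0]
After op 16 (STO M2): stack=[-130] mem=[10,0,-16,0]

Answer: 10 0 -16 0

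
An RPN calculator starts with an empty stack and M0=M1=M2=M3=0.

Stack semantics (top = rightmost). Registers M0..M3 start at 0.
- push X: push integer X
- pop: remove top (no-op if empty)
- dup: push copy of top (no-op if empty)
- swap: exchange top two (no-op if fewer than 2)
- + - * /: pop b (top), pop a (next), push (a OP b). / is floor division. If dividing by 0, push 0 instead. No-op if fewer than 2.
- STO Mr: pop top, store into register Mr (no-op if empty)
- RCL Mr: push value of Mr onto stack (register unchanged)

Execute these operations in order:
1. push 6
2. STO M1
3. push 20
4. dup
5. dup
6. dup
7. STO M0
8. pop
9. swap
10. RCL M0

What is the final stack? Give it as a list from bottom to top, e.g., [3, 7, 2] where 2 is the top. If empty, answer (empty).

After op 1 (push 6): stack=[6] mem=[0,0,0,0]
After op 2 (STO M1): stack=[empty] mem=[0,6,0,0]
After op 3 (push 20): stack=[20] mem=[0,6,0,0]
After op 4 (dup): stack=[20,20] mem=[0,6,0,0]
After op 5 (dup): stack=[20,20,20] mem=[0,6,0,0]
After op 6 (dup): stack=[20,20,20,20] mem=[0,6,0,0]
After op 7 (STO M0): stack=[20,20,20] mem=[20,6,0,0]
After op 8 (pop): stack=[20,20] mem=[20,6,0,0]
After op 9 (swap): stack=[20,20] mem=[20,6,0,0]
After op 10 (RCL M0): stack=[20,20,20] mem=[20,6,0,0]

Answer: [20, 20, 20]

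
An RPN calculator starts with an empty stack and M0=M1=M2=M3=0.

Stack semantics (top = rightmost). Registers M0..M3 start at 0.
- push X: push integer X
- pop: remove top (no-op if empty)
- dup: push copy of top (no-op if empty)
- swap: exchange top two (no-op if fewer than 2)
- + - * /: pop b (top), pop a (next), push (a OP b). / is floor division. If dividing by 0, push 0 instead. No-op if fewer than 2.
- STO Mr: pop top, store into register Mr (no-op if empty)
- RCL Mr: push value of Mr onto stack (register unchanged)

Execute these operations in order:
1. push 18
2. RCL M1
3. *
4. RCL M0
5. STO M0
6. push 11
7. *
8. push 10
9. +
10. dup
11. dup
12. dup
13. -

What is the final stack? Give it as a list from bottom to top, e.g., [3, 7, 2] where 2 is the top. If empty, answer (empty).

Answer: [10, 10, 0]

Derivation:
After op 1 (push 18): stack=[18] mem=[0,0,0,0]
After op 2 (RCL M1): stack=[18,0] mem=[0,0,0,0]
After op 3 (*): stack=[0] mem=[0,0,0,0]
After op 4 (RCL M0): stack=[0,0] mem=[0,0,0,0]
After op 5 (STO M0): stack=[0] mem=[0,0,0,0]
After op 6 (push 11): stack=[0,11] mem=[0,0,0,0]
After op 7 (*): stack=[0] mem=[0,0,0,0]
After op 8 (push 10): stack=[0,10] mem=[0,0,0,0]
After op 9 (+): stack=[10] mem=[0,0,0,0]
After op 10 (dup): stack=[10,10] mem=[0,0,0,0]
After op 11 (dup): stack=[10,10,10] mem=[0,0,0,0]
After op 12 (dup): stack=[10,10,10,10] mem=[0,0,0,0]
After op 13 (-): stack=[10,10,0] mem=[0,0,0,0]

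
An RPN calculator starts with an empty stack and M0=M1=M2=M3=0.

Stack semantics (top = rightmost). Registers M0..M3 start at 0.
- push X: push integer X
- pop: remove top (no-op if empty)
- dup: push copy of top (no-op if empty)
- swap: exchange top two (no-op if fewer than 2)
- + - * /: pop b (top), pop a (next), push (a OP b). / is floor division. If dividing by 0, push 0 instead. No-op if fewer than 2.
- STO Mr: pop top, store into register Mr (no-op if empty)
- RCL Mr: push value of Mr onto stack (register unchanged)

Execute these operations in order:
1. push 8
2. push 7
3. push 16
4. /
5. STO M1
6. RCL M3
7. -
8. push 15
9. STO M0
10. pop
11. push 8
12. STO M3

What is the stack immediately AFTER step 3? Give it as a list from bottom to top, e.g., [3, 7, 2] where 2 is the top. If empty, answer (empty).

After op 1 (push 8): stack=[8] mem=[0,0,0,0]
After op 2 (push 7): stack=[8,7] mem=[0,0,0,0]
After op 3 (push 16): stack=[8,7,16] mem=[0,0,0,0]

[8, 7, 16]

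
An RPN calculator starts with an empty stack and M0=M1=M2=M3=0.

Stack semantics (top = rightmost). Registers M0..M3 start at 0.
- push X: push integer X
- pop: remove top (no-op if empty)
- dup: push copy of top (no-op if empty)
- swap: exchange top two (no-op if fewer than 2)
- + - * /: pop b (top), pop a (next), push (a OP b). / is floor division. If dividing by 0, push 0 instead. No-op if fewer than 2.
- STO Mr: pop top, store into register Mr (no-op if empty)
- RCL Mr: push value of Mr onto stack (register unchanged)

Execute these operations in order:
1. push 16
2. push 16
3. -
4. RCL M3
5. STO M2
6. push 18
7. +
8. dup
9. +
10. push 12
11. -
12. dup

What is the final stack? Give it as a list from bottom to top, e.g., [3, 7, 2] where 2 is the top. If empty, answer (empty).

Answer: [24, 24]

Derivation:
After op 1 (push 16): stack=[16] mem=[0,0,0,0]
After op 2 (push 16): stack=[16,16] mem=[0,0,0,0]
After op 3 (-): stack=[0] mem=[0,0,0,0]
After op 4 (RCL M3): stack=[0,0] mem=[0,0,0,0]
After op 5 (STO M2): stack=[0] mem=[0,0,0,0]
After op 6 (push 18): stack=[0,18] mem=[0,0,0,0]
After op 7 (+): stack=[18] mem=[0,0,0,0]
After op 8 (dup): stack=[18,18] mem=[0,0,0,0]
After op 9 (+): stack=[36] mem=[0,0,0,0]
After op 10 (push 12): stack=[36,12] mem=[0,0,0,0]
After op 11 (-): stack=[24] mem=[0,0,0,0]
After op 12 (dup): stack=[24,24] mem=[0,0,0,0]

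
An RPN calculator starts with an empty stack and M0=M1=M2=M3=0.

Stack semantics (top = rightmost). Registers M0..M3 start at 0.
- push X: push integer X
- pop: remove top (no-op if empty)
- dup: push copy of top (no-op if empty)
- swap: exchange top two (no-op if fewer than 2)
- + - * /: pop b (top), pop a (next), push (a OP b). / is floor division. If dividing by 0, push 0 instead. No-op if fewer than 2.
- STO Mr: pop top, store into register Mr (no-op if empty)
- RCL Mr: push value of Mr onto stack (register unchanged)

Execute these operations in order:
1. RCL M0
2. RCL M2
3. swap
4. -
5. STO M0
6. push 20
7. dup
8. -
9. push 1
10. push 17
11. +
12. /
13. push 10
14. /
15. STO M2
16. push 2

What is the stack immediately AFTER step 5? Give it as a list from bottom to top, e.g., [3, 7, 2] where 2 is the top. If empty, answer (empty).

After op 1 (RCL M0): stack=[0] mem=[0,0,0,0]
After op 2 (RCL M2): stack=[0,0] mem=[0,0,0,0]
After op 3 (swap): stack=[0,0] mem=[0,0,0,0]
After op 4 (-): stack=[0] mem=[0,0,0,0]
After op 5 (STO M0): stack=[empty] mem=[0,0,0,0]

(empty)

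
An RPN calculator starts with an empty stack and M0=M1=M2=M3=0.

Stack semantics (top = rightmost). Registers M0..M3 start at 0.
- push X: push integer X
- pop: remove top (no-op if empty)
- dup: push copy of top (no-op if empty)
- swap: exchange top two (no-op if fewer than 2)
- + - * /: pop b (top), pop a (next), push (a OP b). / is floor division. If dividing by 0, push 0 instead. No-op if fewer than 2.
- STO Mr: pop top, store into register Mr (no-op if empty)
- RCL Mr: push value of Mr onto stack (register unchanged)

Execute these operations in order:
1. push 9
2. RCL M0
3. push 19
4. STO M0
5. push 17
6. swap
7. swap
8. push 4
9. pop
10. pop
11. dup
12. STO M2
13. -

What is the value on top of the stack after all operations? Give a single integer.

After op 1 (push 9): stack=[9] mem=[0,0,0,0]
After op 2 (RCL M0): stack=[9,0] mem=[0,0,0,0]
After op 3 (push 19): stack=[9,0,19] mem=[0,0,0,0]
After op 4 (STO M0): stack=[9,0] mem=[19,0,0,0]
After op 5 (push 17): stack=[9,0,17] mem=[19,0,0,0]
After op 6 (swap): stack=[9,17,0] mem=[19,0,0,0]
After op 7 (swap): stack=[9,0,17] mem=[19,0,0,0]
After op 8 (push 4): stack=[9,0,17,4] mem=[19,0,0,0]
After op 9 (pop): stack=[9,0,17] mem=[19,0,0,0]
After op 10 (pop): stack=[9,0] mem=[19,0,0,0]
After op 11 (dup): stack=[9,0,0] mem=[19,0,0,0]
After op 12 (STO M2): stack=[9,0] mem=[19,0,0,0]
After op 13 (-): stack=[9] mem=[19,0,0,0]

Answer: 9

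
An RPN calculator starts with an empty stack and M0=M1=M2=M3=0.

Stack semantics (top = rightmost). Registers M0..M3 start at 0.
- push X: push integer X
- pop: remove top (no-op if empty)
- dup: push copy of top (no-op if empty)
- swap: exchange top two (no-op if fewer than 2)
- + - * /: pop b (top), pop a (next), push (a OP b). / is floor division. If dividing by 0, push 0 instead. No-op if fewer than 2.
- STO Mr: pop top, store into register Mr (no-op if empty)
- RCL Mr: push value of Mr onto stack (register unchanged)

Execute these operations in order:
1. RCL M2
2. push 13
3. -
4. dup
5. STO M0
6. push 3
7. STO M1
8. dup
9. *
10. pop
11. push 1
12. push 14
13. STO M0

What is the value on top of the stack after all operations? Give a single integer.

After op 1 (RCL M2): stack=[0] mem=[0,0,0,0]
After op 2 (push 13): stack=[0,13] mem=[0,0,0,0]
After op 3 (-): stack=[-13] mem=[0,0,0,0]
After op 4 (dup): stack=[-13,-13] mem=[0,0,0,0]
After op 5 (STO M0): stack=[-13] mem=[-13,0,0,0]
After op 6 (push 3): stack=[-13,3] mem=[-13,0,0,0]
After op 7 (STO M1): stack=[-13] mem=[-13,3,0,0]
After op 8 (dup): stack=[-13,-13] mem=[-13,3,0,0]
After op 9 (*): stack=[169] mem=[-13,3,0,0]
After op 10 (pop): stack=[empty] mem=[-13,3,0,0]
After op 11 (push 1): stack=[1] mem=[-13,3,0,0]
After op 12 (push 14): stack=[1,14] mem=[-13,3,0,0]
After op 13 (STO M0): stack=[1] mem=[14,3,0,0]

Answer: 1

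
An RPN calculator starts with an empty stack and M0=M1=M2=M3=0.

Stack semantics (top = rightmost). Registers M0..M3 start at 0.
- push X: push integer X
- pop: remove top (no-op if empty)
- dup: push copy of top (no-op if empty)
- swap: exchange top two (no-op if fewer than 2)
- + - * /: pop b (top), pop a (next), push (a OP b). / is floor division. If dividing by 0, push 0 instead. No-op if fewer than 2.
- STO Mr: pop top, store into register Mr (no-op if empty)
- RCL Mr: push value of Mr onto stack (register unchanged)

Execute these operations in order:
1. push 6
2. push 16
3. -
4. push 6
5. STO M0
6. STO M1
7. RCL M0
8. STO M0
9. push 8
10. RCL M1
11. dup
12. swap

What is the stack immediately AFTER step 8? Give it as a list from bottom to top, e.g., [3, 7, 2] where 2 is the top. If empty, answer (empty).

After op 1 (push 6): stack=[6] mem=[0,0,0,0]
After op 2 (push 16): stack=[6,16] mem=[0,0,0,0]
After op 3 (-): stack=[-10] mem=[0,0,0,0]
After op 4 (push 6): stack=[-10,6] mem=[0,0,0,0]
After op 5 (STO M0): stack=[-10] mem=[6,0,0,0]
After op 6 (STO M1): stack=[empty] mem=[6,-10,0,0]
After op 7 (RCL M0): stack=[6] mem=[6,-10,0,0]
After op 8 (STO M0): stack=[empty] mem=[6,-10,0,0]

(empty)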